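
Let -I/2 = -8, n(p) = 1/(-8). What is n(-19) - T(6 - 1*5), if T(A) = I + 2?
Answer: -145/8 ≈ -18.125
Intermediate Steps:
n(p) = -⅛
I = 16 (I = -2*(-8) = 16)
T(A) = 18 (T(A) = 16 + 2 = 18)
n(-19) - T(6 - 1*5) = -⅛ - 1*18 = -⅛ - 18 = -145/8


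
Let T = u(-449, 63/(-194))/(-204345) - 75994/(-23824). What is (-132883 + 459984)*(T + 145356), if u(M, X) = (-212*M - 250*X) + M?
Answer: 590867105598443149531/12427015320 ≈ 4.7547e+10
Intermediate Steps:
u(M, X) = -250*X - 211*M (u(M, X) = (-250*X - 212*M) + M = -250*X - 211*M)
T = 33873415511/12427015320 (T = (-15750/(-194) - 211*(-449))/(-204345) - 75994/(-23824) = (-15750*(-1)/194 + 94739)*(-1/204345) - 75994*(-1/23824) = (-250*(-63/194) + 94739)*(-1/204345) + 37997/11912 = (7875/97 + 94739)*(-1/204345) + 37997/11912 = (9197558/97)*(-1/204345) + 37997/11912 = -484082/1043235 + 37997/11912 = 33873415511/12427015320 ≈ 2.7258)
(-132883 + 459984)*(T + 145356) = (-132883 + 459984)*(33873415511/12427015320 + 145356) = 327101*(1806375112269431/12427015320) = 590867105598443149531/12427015320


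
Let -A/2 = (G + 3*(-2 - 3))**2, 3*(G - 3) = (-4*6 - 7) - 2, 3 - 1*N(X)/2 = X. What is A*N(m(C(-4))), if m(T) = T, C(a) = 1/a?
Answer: -6877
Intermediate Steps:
C(a) = 1/a
N(X) = 6 - 2*X
G = -8 (G = 3 + ((-4*6 - 7) - 2)/3 = 3 + ((-24 - 7) - 2)/3 = 3 + (-31 - 2)/3 = 3 + (1/3)*(-33) = 3 - 11 = -8)
A = -1058 (A = -2*(-8 + 3*(-2 - 3))**2 = -2*(-8 + 3*(-5))**2 = -2*(-8 - 15)**2 = -2*(-23)**2 = -2*529 = -1058)
A*N(m(C(-4))) = -1058*(6 - 2/(-4)) = -1058*(6 - 2*(-1/4)) = -1058*(6 + 1/2) = -1058*13/2 = -6877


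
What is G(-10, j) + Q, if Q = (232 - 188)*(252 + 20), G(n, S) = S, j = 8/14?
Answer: 83780/7 ≈ 11969.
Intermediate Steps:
j = 4/7 (j = 8*(1/14) = 4/7 ≈ 0.57143)
Q = 11968 (Q = 44*272 = 11968)
G(-10, j) + Q = 4/7 + 11968 = 83780/7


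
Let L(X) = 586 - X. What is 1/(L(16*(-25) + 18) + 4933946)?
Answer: 1/4934914 ≈ 2.0264e-7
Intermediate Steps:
1/(L(16*(-25) + 18) + 4933946) = 1/((586 - (16*(-25) + 18)) + 4933946) = 1/((586 - (-400 + 18)) + 4933946) = 1/((586 - 1*(-382)) + 4933946) = 1/((586 + 382) + 4933946) = 1/(968 + 4933946) = 1/4934914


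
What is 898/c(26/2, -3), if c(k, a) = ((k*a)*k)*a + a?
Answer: 449/759 ≈ 0.59157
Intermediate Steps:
c(k, a) = a + a**2*k**2 (c(k, a) = ((a*k)*k)*a + a = (a*k**2)*a + a = a**2*k**2 + a = a + a**2*k**2)
898/c(26/2, -3) = 898/((-3*(1 - 3*(26/2)**2))) = 898/((-3*(1 - 3*(26*(1/2))**2))) = 898/((-3*(1 - 3*13**2))) = 898/((-3*(1 - 3*169))) = 898/((-3*(1 - 507))) = 898/((-3*(-506))) = 898/1518 = 898*(1/1518) = 449/759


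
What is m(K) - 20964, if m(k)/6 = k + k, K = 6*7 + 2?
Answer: -20436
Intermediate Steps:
K = 44 (K = 42 + 2 = 44)
m(k) = 12*k (m(k) = 6*(k + k) = 6*(2*k) = 12*k)
m(K) - 20964 = 12*44 - 20964 = 528 - 20964 = -20436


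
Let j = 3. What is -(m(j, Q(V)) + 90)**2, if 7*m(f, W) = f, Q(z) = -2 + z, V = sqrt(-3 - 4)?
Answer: -400689/49 ≈ -8177.3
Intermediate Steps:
V = I*sqrt(7) (V = sqrt(-7) = I*sqrt(7) ≈ 2.6458*I)
m(f, W) = f/7
-(m(j, Q(V)) + 90)**2 = -((1/7)*3 + 90)**2 = -(3/7 + 90)**2 = -(633/7)**2 = -1*400689/49 = -400689/49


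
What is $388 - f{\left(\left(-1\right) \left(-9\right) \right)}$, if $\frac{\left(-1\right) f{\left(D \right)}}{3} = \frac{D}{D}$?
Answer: $391$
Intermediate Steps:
$f{\left(D \right)} = -3$ ($f{\left(D \right)} = - 3 \frac{D}{D} = \left(-3\right) 1 = -3$)
$388 - f{\left(\left(-1\right) \left(-9\right) \right)} = 388 - -3 = 388 + 3 = 391$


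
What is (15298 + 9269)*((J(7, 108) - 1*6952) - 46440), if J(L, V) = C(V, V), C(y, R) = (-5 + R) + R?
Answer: -1306497627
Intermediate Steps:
C(y, R) = -5 + 2*R
J(L, V) = -5 + 2*V
(15298 + 9269)*((J(7, 108) - 1*6952) - 46440) = (15298 + 9269)*(((-5 + 2*108) - 1*6952) - 46440) = 24567*(((-5 + 216) - 6952) - 46440) = 24567*((211 - 6952) - 46440) = 24567*(-6741 - 46440) = 24567*(-53181) = -1306497627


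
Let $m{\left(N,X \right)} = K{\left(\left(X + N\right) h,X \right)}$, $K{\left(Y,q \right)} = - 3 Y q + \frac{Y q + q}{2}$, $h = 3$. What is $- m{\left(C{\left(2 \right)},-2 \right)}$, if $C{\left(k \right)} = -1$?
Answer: $46$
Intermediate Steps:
$K{\left(Y,q \right)} = \frac{q}{2} - \frac{5 Y q}{2}$ ($K{\left(Y,q \right)} = - 3 Y q + \left(q + Y q\right) \frac{1}{2} = - 3 Y q + \left(\frac{q}{2} + \frac{Y q}{2}\right) = \frac{q}{2} - \frac{5 Y q}{2}$)
$m{\left(N,X \right)} = \frac{X \left(1 - 15 N - 15 X\right)}{2}$ ($m{\left(N,X \right)} = \frac{X \left(1 - 5 \left(X + N\right) 3\right)}{2} = \frac{X \left(1 - 5 \left(N + X\right) 3\right)}{2} = \frac{X \left(1 - 5 \left(3 N + 3 X\right)\right)}{2} = \frac{X \left(1 - \left(15 N + 15 X\right)\right)}{2} = \frac{X \left(1 - 15 N - 15 X\right)}{2}$)
$- m{\left(C{\left(2 \right)},-2 \right)} = - \frac{\left(-2\right) \left(1 - -15 - -30\right)}{2} = - \frac{\left(-2\right) \left(1 + 15 + 30\right)}{2} = - \frac{\left(-2\right) 46}{2} = \left(-1\right) \left(-46\right) = 46$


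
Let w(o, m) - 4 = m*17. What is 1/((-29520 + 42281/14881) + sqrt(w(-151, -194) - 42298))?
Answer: -6536402449159/192946124670324233 - 442888322*I*sqrt(11398)/192946124670324233 ≈ -3.3877e-5 - 2.4506e-7*I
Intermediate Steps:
w(o, m) = 4 + 17*m (w(o, m) = 4 + m*17 = 4 + 17*m)
1/((-29520 + 42281/14881) + sqrt(w(-151, -194) - 42298)) = 1/((-29520 + 42281/14881) + sqrt((4 + 17*(-194)) - 42298)) = 1/((-29520 + 42281*(1/14881)) + sqrt((4 - 3298) - 42298)) = 1/((-29520 + 42281/14881) + sqrt(-3294 - 42298)) = 1/(-439244839/14881 + sqrt(-45592)) = 1/(-439244839/14881 + 2*I*sqrt(11398))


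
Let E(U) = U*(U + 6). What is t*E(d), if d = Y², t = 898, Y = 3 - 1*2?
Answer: 6286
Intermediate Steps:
Y = 1 (Y = 3 - 2 = 1)
d = 1 (d = 1² = 1)
E(U) = U*(6 + U)
t*E(d) = 898*(1*(6 + 1)) = 898*(1*7) = 898*7 = 6286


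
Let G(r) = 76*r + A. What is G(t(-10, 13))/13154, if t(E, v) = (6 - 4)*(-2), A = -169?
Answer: -473/13154 ≈ -0.035959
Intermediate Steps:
t(E, v) = -4 (t(E, v) = 2*(-2) = -4)
G(r) = -169 + 76*r (G(r) = 76*r - 169 = -169 + 76*r)
G(t(-10, 13))/13154 = (-169 + 76*(-4))/13154 = (-169 - 304)*(1/13154) = -473*1/13154 = -473/13154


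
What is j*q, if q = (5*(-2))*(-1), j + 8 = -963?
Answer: -9710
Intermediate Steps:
j = -971 (j = -8 - 963 = -971)
q = 10 (q = -10*(-1) = 10)
j*q = -971*10 = -9710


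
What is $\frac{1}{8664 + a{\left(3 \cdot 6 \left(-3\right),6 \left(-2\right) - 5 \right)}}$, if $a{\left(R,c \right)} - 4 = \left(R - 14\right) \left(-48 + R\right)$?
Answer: $\frac{1}{15604} \approx 6.4086 \cdot 10^{-5}$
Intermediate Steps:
$a{\left(R,c \right)} = 4 + \left(-48 + R\right) \left(-14 + R\right)$ ($a{\left(R,c \right)} = 4 + \left(R - 14\right) \left(-48 + R\right) = 4 + \left(-14 + R\right) \left(-48 + R\right) = 4 + \left(-48 + R\right) \left(-14 + R\right)$)
$\frac{1}{8664 + a{\left(3 \cdot 6 \left(-3\right),6 \left(-2\right) - 5 \right)}} = \frac{1}{8664 + \left(676 + \left(3 \cdot 6 \left(-3\right)\right)^{2} - 62 \cdot 3 \cdot 6 \left(-3\right)\right)} = \frac{1}{8664 + \left(676 + \left(18 \left(-3\right)\right)^{2} - 62 \cdot 18 \left(-3\right)\right)} = \frac{1}{8664 + \left(676 + \left(-54\right)^{2} - -3348\right)} = \frac{1}{8664 + \left(676 + 2916 + 3348\right)} = \frac{1}{8664 + 6940} = \frac{1}{15604}$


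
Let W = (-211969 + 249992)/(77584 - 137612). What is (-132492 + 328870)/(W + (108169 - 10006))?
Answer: 1684025512/841784363 ≈ 2.0005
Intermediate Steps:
W = -38023/60028 (W = 38023/(-60028) = 38023*(-1/60028) = -38023/60028 ≈ -0.63342)
(-132492 + 328870)/(W + (108169 - 10006)) = (-132492 + 328870)/(-38023/60028 + (108169 - 10006)) = 196378/(-38023/60028 + 98163) = 196378/(5892490541/60028) = 196378*(60028/5892490541) = 1684025512/841784363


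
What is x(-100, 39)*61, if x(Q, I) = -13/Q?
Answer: 793/100 ≈ 7.9300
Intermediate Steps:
x(-100, 39)*61 = -13/(-100)*61 = -13*(-1/100)*61 = (13/100)*61 = 793/100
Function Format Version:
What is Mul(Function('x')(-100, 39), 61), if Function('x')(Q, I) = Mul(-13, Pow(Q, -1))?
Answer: Rational(793, 100) ≈ 7.9300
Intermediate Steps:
Mul(Function('x')(-100, 39), 61) = Mul(Mul(-13, Pow(-100, -1)), 61) = Mul(Mul(-13, Rational(-1, 100)), 61) = Mul(Rational(13, 100), 61) = Rational(793, 100)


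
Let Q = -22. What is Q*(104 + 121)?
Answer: -4950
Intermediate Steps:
Q*(104 + 121) = -22*(104 + 121) = -22*225 = -4950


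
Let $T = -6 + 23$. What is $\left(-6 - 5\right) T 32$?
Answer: $-5984$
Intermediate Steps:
$T = 17$
$\left(-6 - 5\right) T 32 = \left(-6 - 5\right) 17 \cdot 32 = \left(-11\right) 17 \cdot 32 = \left(-187\right) 32 = -5984$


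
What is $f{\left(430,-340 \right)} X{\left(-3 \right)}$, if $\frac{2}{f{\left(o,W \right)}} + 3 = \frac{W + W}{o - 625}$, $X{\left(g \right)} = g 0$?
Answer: $0$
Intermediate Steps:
$X{\left(g \right)} = 0$
$f{\left(o,W \right)} = \frac{2}{-3 + \frac{2 W}{-625 + o}}$ ($f{\left(o,W \right)} = \frac{2}{-3 + \frac{W + W}{o - 625}} = \frac{2}{-3 + \frac{2 W}{-625 + o}}$)
$f{\left(430,-340 \right)} X{\left(-3 \right)} = \frac{2 \left(-625 + 430\right)}{1875 - 1290 + 2 \left(-340\right)} 0 = 2 \frac{1}{1875 - 1290 - 680} \left(-195\right) 0 = 2 \frac{1}{-95} \left(-195\right) 0 = 2 \left(- \frac{1}{95}\right) \left(-195\right) 0 = \frac{78}{19} \cdot 0 = 0$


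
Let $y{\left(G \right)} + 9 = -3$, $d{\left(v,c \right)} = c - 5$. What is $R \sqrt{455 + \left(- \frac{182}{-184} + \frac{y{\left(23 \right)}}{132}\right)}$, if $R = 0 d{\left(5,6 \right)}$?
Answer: $0$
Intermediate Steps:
$d{\left(v,c \right)} = -5 + c$ ($d{\left(v,c \right)} = c - 5 = -5 + c$)
$y{\left(G \right)} = -12$ ($y{\left(G \right)} = -9 - 3 = -12$)
$R = 0$ ($R = 0 \left(-5 + 6\right) = 0 \cdot 1 = 0$)
$R \sqrt{455 + \left(- \frac{182}{-184} + \frac{y{\left(23 \right)}}{132}\right)} = 0 \sqrt{455 - \left(- \frac{91}{92} + \frac{1}{11}\right)} = 0 \sqrt{455 - - \frac{909}{1012}} = 0 \sqrt{455 + \left(\frac{91}{92} - \frac{1}{11}\right)} = 0 \sqrt{455 + \frac{909}{1012}} = 0 \sqrt{\frac{461369}{1012}} = 0 \frac{\sqrt{116726357}}{506} = 0$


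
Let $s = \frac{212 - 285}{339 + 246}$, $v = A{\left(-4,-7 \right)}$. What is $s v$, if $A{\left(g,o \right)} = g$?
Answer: $\frac{292}{585} \approx 0.49915$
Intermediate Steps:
$v = -4$
$s = - \frac{73}{585} \approx -0.12479$
$s v = \left(- \frac{73}{585}\right) \left(-4\right) = \frac{292}{585}$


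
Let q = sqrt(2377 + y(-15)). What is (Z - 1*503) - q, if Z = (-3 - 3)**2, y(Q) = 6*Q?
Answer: -467 - sqrt(2287) ≈ -514.82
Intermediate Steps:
Z = 36 (Z = (-6)**2 = 36)
q = sqrt(2287) (q = sqrt(2377 + 6*(-15)) = sqrt(2377 - 90) = sqrt(2287) ≈ 47.823)
(Z - 1*503) - q = (36 - 1*503) - sqrt(2287) = (36 - 503) - sqrt(2287) = -467 - sqrt(2287)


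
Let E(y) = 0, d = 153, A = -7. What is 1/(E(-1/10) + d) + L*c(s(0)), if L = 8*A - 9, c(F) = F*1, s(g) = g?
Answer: 1/153 ≈ 0.0065359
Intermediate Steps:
c(F) = F
L = -65 (L = 8*(-7) - 9 = -56 - 9 = -65)
1/(E(-1/10) + d) + L*c(s(0)) = 1/(0 + 153) - 65*0 = 1/153 + 0 = 1/153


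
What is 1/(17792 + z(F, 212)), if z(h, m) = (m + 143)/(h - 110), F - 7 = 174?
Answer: 1/17797 ≈ 5.6189e-5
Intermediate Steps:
F = 181 (F = 7 + 174 = 181)
z(h, m) = (143 + m)/(-110 + h)
1/(17792 + z(F, 212)) = 1/(17792 + (143 + 212)/(-110 + 181)) = 1/(17792 + 355/71) = 1/(17792 + (1/71)*355) = 1/(17792 + 5) = 1/17797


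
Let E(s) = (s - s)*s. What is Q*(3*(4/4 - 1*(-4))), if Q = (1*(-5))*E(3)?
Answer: 0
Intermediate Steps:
E(s) = 0 (E(s) = 0*s = 0)
Q = 0 (Q = (1*(-5))*0 = -5*0 = 0)
Q*(3*(4/4 - 1*(-4))) = 0*(3*(4/4 - 1*(-4))) = 0*(3*(4*(¼) + 4)) = 0*(3*(1 + 4)) = 0*(3*5) = 0*15 = 0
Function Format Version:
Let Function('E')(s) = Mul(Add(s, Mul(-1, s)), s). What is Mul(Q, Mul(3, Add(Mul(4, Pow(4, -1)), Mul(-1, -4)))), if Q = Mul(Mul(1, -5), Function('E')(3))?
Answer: 0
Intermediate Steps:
Function('E')(s) = 0 (Function('E')(s) = Mul(0, s) = 0)
Q = 0 (Q = Mul(Mul(1, -5), 0) = Mul(-5, 0) = 0)
Mul(Q, Mul(3, Add(Mul(4, Pow(4, -1)), Mul(-1, -4)))) = Mul(0, Mul(3, Add(Mul(4, Pow(4, -1)), Mul(-1, -4)))) = Mul(0, Mul(3, Add(Mul(4, Rational(1, 4)), 4))) = Mul(0, Mul(3, Add(1, 4))) = Mul(0, Mul(3, 5)) = Mul(0, 15) = 0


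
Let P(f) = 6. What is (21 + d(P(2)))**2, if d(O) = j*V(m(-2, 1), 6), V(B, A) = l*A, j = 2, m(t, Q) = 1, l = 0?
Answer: 441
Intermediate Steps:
V(B, A) = 0 (V(B, A) = 0*A = 0)
d(O) = 0 (d(O) = 2*0 = 0)
(21 + d(P(2)))**2 = (21 + 0)**2 = 21**2 = 441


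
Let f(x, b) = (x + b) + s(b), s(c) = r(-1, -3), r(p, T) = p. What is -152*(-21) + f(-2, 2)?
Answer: 3191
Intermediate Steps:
s(c) = -1
f(x, b) = -1 + b + x (f(x, b) = (x + b) - 1 = (b + x) - 1 = -1 + b + x)
-152*(-21) + f(-2, 2) = -152*(-21) + (-1 + 2 - 2) = 3192 - 1 = 3191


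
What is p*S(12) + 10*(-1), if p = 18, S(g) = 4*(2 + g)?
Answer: 998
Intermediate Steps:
S(g) = 8 + 4*g
p*S(12) + 10*(-1) = 18*(8 + 4*12) + 10*(-1) = 18*(8 + 48) - 10 = 18*56 - 10 = 1008 - 10 = 998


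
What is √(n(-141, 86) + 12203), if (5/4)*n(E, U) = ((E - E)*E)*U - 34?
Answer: √304395/5 ≈ 110.34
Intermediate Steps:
n(E, U) = -136/5 (n(E, U) = 4*(((E - E)*E)*U - 34)/5 = 4*((0*E)*U - 34)/5 = 4*(0*U - 34)/5 = 4*(0 - 34)/5 = (⅘)*(-34) = -136/5)
√(n(-141, 86) + 12203) = √(-136/5 + 12203) = √(60879/5) = √304395/5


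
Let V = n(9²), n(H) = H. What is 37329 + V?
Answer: 37410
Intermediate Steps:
V = 81 (V = 9² = 81)
37329 + V = 37329 + 81 = 37410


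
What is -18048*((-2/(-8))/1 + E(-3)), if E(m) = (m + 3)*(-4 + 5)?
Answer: -4512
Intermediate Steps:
E(m) = 3 + m (E(m) = (3 + m)*1 = 3 + m)
-18048*((-2/(-8))/1 + E(-3)) = -18048*((-2/(-8))/1 + (3 - 3)) = -18048*(1*(-2*(-⅛)) + 0) = -18048*(1*(¼) + 0) = -18048*(¼ + 0) = -18048*¼ = -4512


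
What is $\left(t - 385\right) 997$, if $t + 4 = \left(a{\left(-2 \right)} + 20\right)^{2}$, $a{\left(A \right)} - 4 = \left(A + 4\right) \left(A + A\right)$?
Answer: $-132601$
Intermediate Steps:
$a{\left(A \right)} = 4 + 2 A \left(4 + A\right)$ ($a{\left(A \right)} = 4 + \left(A + 4\right) \left(A + A\right) = 4 + \left(4 + A\right) 2 A = 4 + 2 A \left(4 + A\right)$)
$t = 252$ ($t = -4 + \left(\left(4 + 2 \left(-2\right)^{2} + 8 \left(-2\right)\right) + 20\right)^{2} = -4 + \left(\left(4 + 2 \cdot 4 - 16\right) + 20\right)^{2} = -4 + \left(\left(4 + 8 - 16\right) + 20\right)^{2} = -4 + \left(-4 + 20\right)^{2} = -4 + 16^{2} = -4 + 256 = 252$)
$\left(t - 385\right) 997 = \left(252 - 385\right) 997 = \left(-133\right) 997 = -132601$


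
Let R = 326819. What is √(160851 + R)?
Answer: √487670 ≈ 698.33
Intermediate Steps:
√(160851 + R) = √(160851 + 326819) = √487670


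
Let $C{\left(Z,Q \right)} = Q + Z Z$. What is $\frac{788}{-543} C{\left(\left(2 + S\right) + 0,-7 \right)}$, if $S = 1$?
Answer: $- \frac{1576}{543} \approx -2.9024$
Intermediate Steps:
$C{\left(Z,Q \right)} = Q + Z^{2}$
$\frac{788}{-543} C{\left(\left(2 + S\right) + 0,-7 \right)} = \frac{788}{-543} \left(-7 + \left(\left(2 + 1\right) + 0\right)^{2}\right) = 788 \left(- \frac{1}{543}\right) \left(-7 + \left(3 + 0\right)^{2}\right) = - \frac{788 \left(-7 + 3^{2}\right)}{543} = - \frac{788 \left(-7 + 9\right)}{543} = \left(- \frac{788}{543}\right) 2 = - \frac{1576}{543}$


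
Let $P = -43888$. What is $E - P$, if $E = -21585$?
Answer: $22303$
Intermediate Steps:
$E - P = -21585 - -43888 = -21585 + 43888 = 22303$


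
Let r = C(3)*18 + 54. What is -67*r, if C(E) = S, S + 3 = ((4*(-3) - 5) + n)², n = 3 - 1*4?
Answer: -390744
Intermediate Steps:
n = -1 (n = 3 - 4 = -1)
S = 321 (S = -3 + ((4*(-3) - 5) - 1)² = -3 + ((-12 - 5) - 1)² = -3 + (-17 - 1)² = -3 + (-18)² = -3 + 324 = 321)
C(E) = 321
r = 5832 (r = 321*18 + 54 = 5778 + 54 = 5832)
-67*r = -67*5832 = -390744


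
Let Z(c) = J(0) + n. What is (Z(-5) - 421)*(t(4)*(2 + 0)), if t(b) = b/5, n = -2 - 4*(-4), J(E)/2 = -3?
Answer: -3304/5 ≈ -660.80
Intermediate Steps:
J(E) = -6 (J(E) = 2*(-3) = -6)
n = 14 (n = -2 + 16 = 14)
t(b) = b/5 (t(b) = b*(⅕) = b/5)
Z(c) = 8 (Z(c) = -6 + 14 = 8)
(Z(-5) - 421)*(t(4)*(2 + 0)) = (8 - 421)*(((⅕)*4)*(2 + 0)) = -1652*2/5 = -413*8/5 = -3304/5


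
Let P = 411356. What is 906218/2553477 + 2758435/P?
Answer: 7416378540103/1050388084812 ≈ 7.0606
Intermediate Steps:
906218/2553477 + 2758435/P = 906218/2553477 + 2758435/411356 = 7416378540103/1050388084812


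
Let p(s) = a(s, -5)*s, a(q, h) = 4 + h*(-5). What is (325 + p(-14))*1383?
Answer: -112023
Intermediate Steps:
a(q, h) = 4 - 5*h
p(s) = 29*s (p(s) = (4 - 5*(-5))*s = (4 + 25)*s = 29*s)
(325 + p(-14))*1383 = (325 + 29*(-14))*1383 = (325 - 406)*1383 = -81*1383 = -112023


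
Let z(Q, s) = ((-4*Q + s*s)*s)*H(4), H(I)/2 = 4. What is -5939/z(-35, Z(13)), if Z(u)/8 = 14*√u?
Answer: -5939*√13/1901093376 ≈ -1.1264e-5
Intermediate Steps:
Z(u) = 112*√u (Z(u) = 8*(14*√u) = 112*√u)
H(I) = 8 (H(I) = 2*4 = 8)
z(Q, s) = 8*s*(s² - 4*Q) (z(Q, s) = ((-4*Q + s*s)*s)*8 = ((-4*Q + s²)*s)*8 = ((s² - 4*Q)*s)*8 = (s*(s² - 4*Q))*8 = 8*s*(s² - 4*Q))
-5939/z(-35, Z(13)) = -5939*√13/(11648*((112*√13)² - 4*(-35))) = -5939*√13/(11648*(163072 + 140)) = -5939*√13/1901093376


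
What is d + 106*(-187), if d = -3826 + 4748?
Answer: -18900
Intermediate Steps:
d = 922
d + 106*(-187) = 922 + 106*(-187) = 922 - 19822 = -18900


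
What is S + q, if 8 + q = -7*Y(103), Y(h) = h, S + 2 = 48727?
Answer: 47996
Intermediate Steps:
S = 48725 (S = -2 + 48727 = 48725)
q = -729 (q = -8 - 7*103 = -8 - 721 = -729)
S + q = 48725 - 729 = 47996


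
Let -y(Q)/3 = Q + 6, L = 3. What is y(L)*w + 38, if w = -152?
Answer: 4142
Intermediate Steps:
y(Q) = -18 - 3*Q (y(Q) = -3*(Q + 6) = -3*(6 + Q) = -18 - 3*Q)
y(L)*w + 38 = (-18 - 3*3)*(-152) + 38 = (-18 - 9)*(-152) + 38 = -27*(-152) + 38 = 4104 + 38 = 4142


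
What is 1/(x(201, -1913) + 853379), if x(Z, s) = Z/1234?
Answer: 1234/1053069887 ≈ 1.1718e-6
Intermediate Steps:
x(Z, s) = Z/1234 (x(Z, s) = Z*(1/1234) = Z/1234)
1/(x(201, -1913) + 853379) = 1/((1/1234)*201 + 853379) = 1/(201/1234 + 853379) = 1/(1053069887/1234) = 1234/1053069887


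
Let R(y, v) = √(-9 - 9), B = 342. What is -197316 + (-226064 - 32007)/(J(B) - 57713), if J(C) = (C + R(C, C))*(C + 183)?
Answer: 29*(-10716300*√2 + 828987847*I)/(-121837*I + 1575*√2) ≈ -1.9732e+5 + 0.03871*I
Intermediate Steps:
R(y, v) = 3*I*√2 (R(y, v) = √(-18) = 3*I*√2)
J(C) = (183 + C)*(C + 3*I*√2) (J(C) = (C + 3*I*√2)*(C + 183) = (C + 3*I*√2)*(183 + C) = (183 + C)*(C + 3*I*√2))
-197316 + (-226064 - 32007)/(J(B) - 57713) = -197316 + (-226064 - 32007)/((342² + 183*342 + 549*I*√2 + 3*I*342*√2) - 57713) = -197316 - 258071/((116964 + 62586 + 549*I*√2 + 1026*I*√2) - 57713) = -197316 - 258071/((179550 + 1575*I*√2) - 57713) = -197316 - 258071/(121837 + 1575*I*√2)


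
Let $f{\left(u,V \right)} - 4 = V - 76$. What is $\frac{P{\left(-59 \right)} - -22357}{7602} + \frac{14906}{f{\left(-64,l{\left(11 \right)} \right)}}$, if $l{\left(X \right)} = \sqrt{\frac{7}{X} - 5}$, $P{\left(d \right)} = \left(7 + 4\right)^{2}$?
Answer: $\frac{- 307166739 i + 22478 \sqrt{33}}{7602 \left(\sqrt{33} + 198 i\right)} \approx -203.9 - 6.0014 i$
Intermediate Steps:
$P{\left(d \right)} = 121$ ($P{\left(d \right)} = 11^{2} = 121$)
$l{\left(X \right)} = \sqrt{-5 + \frac{7}{X}}$
$f{\left(u,V \right)} = -72 + V$ ($f{\left(u,V \right)} = 4 + \left(V - 76\right) = 4 + \left(-76 + V\right) = -72 + V$)
$\frac{P{\left(-59 \right)} - -22357}{7602} + \frac{14906}{f{\left(-64,l{\left(11 \right)} \right)}} = \frac{121 - -22357}{7602} + \frac{14906}{-72 + \sqrt{-5 + \frac{7}{11}}} = \left(121 + 22357\right) \frac{1}{7602} + \frac{14906}{-72 + \sqrt{-5 + 7 \cdot \frac{1}{11}}} = 22478 \cdot \frac{1}{7602} + \frac{14906}{-72 + \sqrt{-5 + \frac{7}{11}}} = \frac{11239}{3801} + \frac{14906}{-72 + \sqrt{- \frac{48}{11}}} = \frac{11239}{3801} + \frac{14906}{-72 + \frac{4 i \sqrt{33}}{11}}$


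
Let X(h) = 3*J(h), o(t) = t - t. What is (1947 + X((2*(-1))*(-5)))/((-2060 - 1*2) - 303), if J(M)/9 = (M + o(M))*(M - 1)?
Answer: -4377/2365 ≈ -1.8507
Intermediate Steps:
o(t) = 0
J(M) = 9*M*(-1 + M) (J(M) = 9*((M + 0)*(M - 1)) = 9*(M*(-1 + M)) = 9*M*(-1 + M))
X(h) = 27*h*(-1 + h) (X(h) = 3*(9*h*(-1 + h)) = 27*h*(-1 + h))
(1947 + X((2*(-1))*(-5)))/((-2060 - 1*2) - 303) = (1947 + 27*((2*(-1))*(-5))*(-1 + (2*(-1))*(-5)))/((-2060 - 1*2) - 303) = (1947 + 27*(-2*(-5))*(-1 - 2*(-5)))/((-2060 - 2) - 303) = (1947 + 27*10*(-1 + 10))/(-2062 - 303) = (1947 + 27*10*9)/(-2365) = (1947 + 2430)*(-1/2365) = 4377*(-1/2365) = -4377/2365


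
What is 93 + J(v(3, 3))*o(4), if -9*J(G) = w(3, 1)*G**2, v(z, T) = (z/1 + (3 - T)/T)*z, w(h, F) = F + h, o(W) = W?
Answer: -51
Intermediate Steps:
v(z, T) = z*(z + (3 - T)/T) (v(z, T) = (z*1 + (3 - T)/T)*z = (z + (3 - T)/T)*z = z*(z + (3 - T)/T))
J(G) = -4*G**2/9 (J(G) = -(1 + 3)*G**2/9 = -4*G**2/9)
93 + J(v(3, 3))*o(4) = 93 - 4*(3 + 3*(-1 + 3))**2/9*4 = 93 - 4*(3 + 3*2)**2/9*4 = 93 - 4*(3 + 6)**2/9*4 = 93 - 4*(3*(1/3)*9)**2/9*4 = 93 - 4/9*9**2*4 = 93 - 4/9*81*4 = 93 - 36*4 = 93 - 144 = -51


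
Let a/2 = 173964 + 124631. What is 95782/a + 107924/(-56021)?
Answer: -29542665069/16727590495 ≈ -1.7661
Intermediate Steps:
a = 597190 (a = 2*(173964 + 124631) = 2*298595 = 597190)
95782/a + 107924/(-56021) = 95782/597190 + 107924/(-56021) = 95782*(1/597190) + 107924*(-1/56021) = 47891/298595 - 107924/56021 = -29542665069/16727590495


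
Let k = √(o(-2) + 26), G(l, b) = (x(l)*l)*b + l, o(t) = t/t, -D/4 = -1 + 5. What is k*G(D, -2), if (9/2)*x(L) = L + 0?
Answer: -1168*√3/3 ≈ -674.34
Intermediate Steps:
D = -16 (D = -4*(-1 + 5) = -4*4 = -16)
x(L) = 2*L/9 (x(L) = 2*(L + 0)/9 = 2*L/9)
o(t) = 1
G(l, b) = l + 2*b*l²/9 (G(l, b) = ((2*l/9)*l)*b + l = (2*l²/9)*b + l = 2*b*l²/9 + l = l + 2*b*l²/9)
k = 3*√3 (k = √(1 + 26) = √27 = 3*√3 ≈ 5.1962)
k*G(D, -2) = (3*√3)*((⅑)*(-16)*(9 + 2*(-2)*(-16))) = (3*√3)*((⅑)*(-16)*(9 + 64)) = (3*√3)*((⅑)*(-16)*73) = (3*√3)*(-1168/9) = -1168*√3/3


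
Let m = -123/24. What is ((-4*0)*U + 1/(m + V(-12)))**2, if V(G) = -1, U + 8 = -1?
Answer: 64/2401 ≈ 0.026656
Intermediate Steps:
U = -9 (U = -8 - 1 = -9)
m = -41/8 (m = -123*1/24 = -41/8 ≈ -5.1250)
((-4*0)*U + 1/(m + V(-12)))**2 = (-4*0*(-9) + 1/(-41/8 - 1))**2 = (0*(-9) + 1/(-49/8))**2 = (0 - 8/49)**2 = (-8/49)**2 = 64/2401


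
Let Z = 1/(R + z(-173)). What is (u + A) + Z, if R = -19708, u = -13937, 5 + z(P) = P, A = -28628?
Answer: -846447591/19886 ≈ -42565.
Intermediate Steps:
z(P) = -5 + P
Z = -1/19886 (Z = 1/(-19708 + (-5 - 173)) = 1/(-19708 - 178) = 1/(-19886) = -1/19886 ≈ -5.0287e-5)
(u + A) + Z = (-13937 - 28628) - 1/19886 = -42565 - 1/19886 = -846447591/19886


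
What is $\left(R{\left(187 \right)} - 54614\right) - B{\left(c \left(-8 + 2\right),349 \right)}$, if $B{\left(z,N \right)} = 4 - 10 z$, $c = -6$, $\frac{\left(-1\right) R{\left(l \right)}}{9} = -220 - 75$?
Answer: $-51603$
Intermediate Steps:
$R{\left(l \right)} = 2655$ ($R{\left(l \right)} = - 9 \left(-220 - 75\right) = \left(-9\right) \left(-295\right) = 2655$)
$\left(R{\left(187 \right)} - 54614\right) - B{\left(c \left(-8 + 2\right),349 \right)} = \left(2655 - 54614\right) - \left(4 - 10 \left(- 6 \left(-8 + 2\right)\right)\right) = -51959 - \left(4 - 10 \left(\left(-6\right) \left(-6\right)\right)\right) = -51959 - \left(4 - 360\right) = -51959 - -356 = -51959 + 356 = -51603$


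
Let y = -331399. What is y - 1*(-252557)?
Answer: -78842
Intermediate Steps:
y - 1*(-252557) = -331399 - 1*(-252557) = -331399 + 252557 = -78842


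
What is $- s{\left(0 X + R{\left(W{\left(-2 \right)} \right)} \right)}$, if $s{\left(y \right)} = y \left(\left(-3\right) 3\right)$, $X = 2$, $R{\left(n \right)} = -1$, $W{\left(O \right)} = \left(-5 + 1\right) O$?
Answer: $-9$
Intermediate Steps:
$W{\left(O \right)} = - 4 O$
$s{\left(y \right)} = - 9 y$ ($s{\left(y \right)} = y \left(-9\right) = - 9 y$)
$- s{\left(0 X + R{\left(W{\left(-2 \right)} \right)} \right)} = - \left(-9\right) \left(0 \cdot 2 - 1\right) = - \left(-9\right) \left(0 - 1\right) = - \left(-9\right) \left(-1\right) = \left(-1\right) 9 = -9$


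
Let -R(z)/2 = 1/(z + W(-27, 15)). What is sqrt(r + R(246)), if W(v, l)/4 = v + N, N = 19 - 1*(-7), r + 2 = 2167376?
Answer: sqrt(262252253)/11 ≈ 1472.2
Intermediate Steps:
r = 2167374 (r = -2 + 2167376 = 2167374)
N = 26 (N = 19 + 7 = 26)
W(v, l) = 104 + 4*v (W(v, l) = 4*(v + 26) = 4*(26 + v) = 104 + 4*v)
R(z) = -2/(-4 + z) (R(z) = -2/(z + (104 + 4*(-27))) = -2/(z + (104 - 108)) = -2/(z - 4) = -2/(-4 + z))
sqrt(r + R(246)) = sqrt(2167374 - 2/(-4 + 246)) = sqrt(2167374 - 2/242) = sqrt(2167374 - 2*1/242) = sqrt(2167374 - 1/121) = sqrt(262252253/121) = sqrt(262252253)/11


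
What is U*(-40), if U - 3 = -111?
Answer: 4320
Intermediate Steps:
U = -108 (U = 3 - 111 = -108)
U*(-40) = -108*(-40) = 4320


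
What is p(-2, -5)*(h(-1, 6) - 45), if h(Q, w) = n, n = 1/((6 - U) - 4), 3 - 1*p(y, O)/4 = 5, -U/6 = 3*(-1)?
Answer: 721/2 ≈ 360.50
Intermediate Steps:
U = 18 (U = -18*(-1) = -6*(-3) = 18)
p(y, O) = -8 (p(y, O) = 12 - 4*5 = 12 - 20 = -8)
n = -1/16 (n = 1/((6 - 1*18) - 4) = 1/((6 - 18) - 4) = 1/(-12 - 4) = 1/(-16) = -1/16 ≈ -0.062500)
h(Q, w) = -1/16
p(-2, -5)*(h(-1, 6) - 45) = -8*(-1/16 - 45) = -8*(-721/16) = 721/2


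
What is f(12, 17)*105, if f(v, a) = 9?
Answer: 945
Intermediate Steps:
f(12, 17)*105 = 9*105 = 945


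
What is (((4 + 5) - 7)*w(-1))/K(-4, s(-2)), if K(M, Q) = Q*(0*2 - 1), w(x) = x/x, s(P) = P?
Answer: 1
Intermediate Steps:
w(x) = 1
K(M, Q) = -Q (K(M, Q) = Q*(0 - 1) = Q*(-1) = -Q)
(((4 + 5) - 7)*w(-1))/K(-4, s(-2)) = (((4 + 5) - 7)*1)/((-1*(-2))) = ((9 - 7)*1)/2 = (2*1)*(1/2) = 2*(1/2) = 1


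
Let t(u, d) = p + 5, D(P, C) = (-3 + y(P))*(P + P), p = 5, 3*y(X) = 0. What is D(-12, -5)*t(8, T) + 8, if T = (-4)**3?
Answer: 728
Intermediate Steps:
T = -64
y(X) = 0 (y(X) = (1/3)*0 = 0)
D(P, C) = -6*P (D(P, C) = (-3 + 0)*(P + P) = -6*P)
t(u, d) = 10 (t(u, d) = 5 + 5 = 10)
D(-12, -5)*t(8, T) + 8 = -6*(-12)*10 + 8 = 72*10 + 8 = 720 + 8 = 728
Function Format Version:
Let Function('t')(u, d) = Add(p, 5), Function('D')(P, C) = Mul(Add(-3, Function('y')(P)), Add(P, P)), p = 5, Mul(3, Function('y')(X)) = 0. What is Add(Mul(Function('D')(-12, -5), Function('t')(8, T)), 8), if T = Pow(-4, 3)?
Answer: 728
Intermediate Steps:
T = -64
Function('y')(X) = 0 (Function('y')(X) = Mul(Rational(1, 3), 0) = 0)
Function('D')(P, C) = Mul(-6, P) (Function('D')(P, C) = Mul(Add(-3, 0), Add(P, P)) = Mul(-3, Mul(2, P)) = Mul(-6, P))
Function('t')(u, d) = 10 (Function('t')(u, d) = Add(5, 5) = 10)
Add(Mul(Function('D')(-12, -5), Function('t')(8, T)), 8) = Add(Mul(Mul(-6, -12), 10), 8) = Add(Mul(72, 10), 8) = Add(720, 8) = 728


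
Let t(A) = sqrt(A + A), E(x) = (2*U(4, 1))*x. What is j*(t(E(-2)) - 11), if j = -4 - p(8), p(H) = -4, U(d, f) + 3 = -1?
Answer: 0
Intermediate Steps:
U(d, f) = -4 (U(d, f) = -3 - 1 = -4)
E(x) = -8*x (E(x) = (2*(-4))*x = -8*x)
t(A) = sqrt(2)*sqrt(A) (t(A) = sqrt(2*A) = sqrt(2)*sqrt(A))
j = 0 (j = -4 - 1*(-4) = -4 + 4 = 0)
j*(t(E(-2)) - 11) = 0*(sqrt(2)*sqrt(-8*(-2)) - 11) = 0*(sqrt(2)*sqrt(16) - 11) = 0*(sqrt(2)*4 - 11) = 0*(4*sqrt(2) - 11) = 0*(-11 + 4*sqrt(2)) = 0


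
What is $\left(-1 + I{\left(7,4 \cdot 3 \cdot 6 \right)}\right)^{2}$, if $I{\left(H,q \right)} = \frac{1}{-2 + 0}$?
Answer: $\frac{9}{4} \approx 2.25$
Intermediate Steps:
$I{\left(H,q \right)} = - \frac{1}{2}$ ($I{\left(H,q \right)} = \frac{1}{-2} = - \frac{1}{2}$)
$\left(-1 + I{\left(7,4 \cdot 3 \cdot 6 \right)}\right)^{2} = \left(-1 - \frac{1}{2}\right)^{2} = \left(- \frac{3}{2}\right)^{2} = \frac{9}{4}$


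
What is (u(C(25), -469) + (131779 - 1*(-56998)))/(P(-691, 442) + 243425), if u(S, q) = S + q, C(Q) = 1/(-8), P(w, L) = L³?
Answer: 1506463/692754504 ≈ 0.0021746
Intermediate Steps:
C(Q) = -⅛
(u(C(25), -469) + (131779 - 1*(-56998)))/(P(-691, 442) + 243425) = ((-⅛ - 469) + (131779 - 1*(-56998)))/(442³ + 243425) = (-3753/8 + (131779 + 56998))/(86350888 + 243425) = (-3753/8 + 188777)/86594313 = (1506463/8)*(1/86594313) = 1506463/692754504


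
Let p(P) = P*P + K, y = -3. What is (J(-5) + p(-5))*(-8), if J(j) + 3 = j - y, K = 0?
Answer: -160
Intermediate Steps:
J(j) = j (J(j) = -3 + (j - 1*(-3)) = -3 + (j + 3) = -3 + (3 + j) = j)
p(P) = P² (p(P) = P*P + 0 = P² + 0 = P²)
(J(-5) + p(-5))*(-8) = (-5 + (-5)²)*(-8) = (-5 + 25)*(-8) = 20*(-8) = -160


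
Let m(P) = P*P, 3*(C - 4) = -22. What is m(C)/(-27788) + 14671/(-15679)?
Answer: -917666908/980298117 ≈ -0.93611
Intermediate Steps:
C = -10/3 (C = 4 + (⅓)*(-22) = 4 - 22/3 = -10/3 ≈ -3.3333)
m(P) = P²
m(C)/(-27788) + 14671/(-15679) = (-10/3)²/(-27788) + 14671/(-15679) = (100/9)*(-1/27788) + 14671*(-1/15679) = -25/62523 - 14671/15679 = -917666908/980298117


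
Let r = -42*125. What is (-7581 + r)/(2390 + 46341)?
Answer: -12831/48731 ≈ -0.26330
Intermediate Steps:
r = -5250
(-7581 + r)/(2390 + 46341) = (-7581 - 5250)/(2390 + 46341) = -12831/48731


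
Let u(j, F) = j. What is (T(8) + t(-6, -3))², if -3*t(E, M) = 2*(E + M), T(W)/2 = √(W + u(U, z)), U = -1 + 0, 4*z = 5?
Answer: 64 + 24*√7 ≈ 127.50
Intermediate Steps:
z = 5/4 (z = (¼)*5 = 5/4 ≈ 1.2500)
U = -1
T(W) = 2*√(-1 + W) (T(W) = 2*√(W - 1) = 2*√(-1 + W))
t(E, M) = -2*E/3 - 2*M/3 (t(E, M) = -2*(E + M)/3 = -(2*E + 2*M)/3 = -2*E/3 - 2*M/3)
(T(8) + t(-6, -3))² = (2*√(-1 + 8) + (-⅔*(-6) - ⅔*(-3)))² = (2*√7 + (4 + 2))² = (2*√7 + 6)² = (6 + 2*√7)²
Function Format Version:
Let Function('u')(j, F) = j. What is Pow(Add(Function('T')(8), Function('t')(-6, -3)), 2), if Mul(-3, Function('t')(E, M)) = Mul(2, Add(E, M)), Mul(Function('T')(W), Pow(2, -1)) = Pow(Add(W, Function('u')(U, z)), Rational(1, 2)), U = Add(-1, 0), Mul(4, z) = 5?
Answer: Add(64, Mul(24, Pow(7, Rational(1, 2)))) ≈ 127.50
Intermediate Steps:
z = Rational(5, 4) (z = Mul(Rational(1, 4), 5) = Rational(5, 4) ≈ 1.2500)
U = -1
Function('T')(W) = Mul(2, Pow(Add(-1, W), Rational(1, 2))) (Function('T')(W) = Mul(2, Pow(Add(W, -1), Rational(1, 2))) = Mul(2, Pow(Add(-1, W), Rational(1, 2))))
Function('t')(E, M) = Add(Mul(Rational(-2, 3), E), Mul(Rational(-2, 3), M)) (Function('t')(E, M) = Mul(Rational(-1, 3), Mul(2, Add(E, M))) = Mul(Rational(-1, 3), Add(Mul(2, E), Mul(2, M))) = Add(Mul(Rational(-2, 3), E), Mul(Rational(-2, 3), M)))
Pow(Add(Function('T')(8), Function('t')(-6, -3)), 2) = Pow(Add(Mul(2, Pow(Add(-1, 8), Rational(1, 2))), Add(Mul(Rational(-2, 3), -6), Mul(Rational(-2, 3), -3))), 2) = Pow(Add(Mul(2, Pow(7, Rational(1, 2))), Add(4, 2)), 2) = Pow(Add(Mul(2, Pow(7, Rational(1, 2))), 6), 2) = Pow(Add(6, Mul(2, Pow(7, Rational(1, 2)))), 2)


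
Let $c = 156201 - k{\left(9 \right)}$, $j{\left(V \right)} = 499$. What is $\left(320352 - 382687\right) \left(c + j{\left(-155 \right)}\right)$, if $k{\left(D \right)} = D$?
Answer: $-9767333485$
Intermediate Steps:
$c = 156192$ ($c = 156201 - 9 = 156192$)
$\left(320352 - 382687\right) \left(c + j{\left(-155 \right)}\right) = \left(320352 - 382687\right) \left(156192 + 499\right) = \left(-62335\right) 156691 = -9767333485$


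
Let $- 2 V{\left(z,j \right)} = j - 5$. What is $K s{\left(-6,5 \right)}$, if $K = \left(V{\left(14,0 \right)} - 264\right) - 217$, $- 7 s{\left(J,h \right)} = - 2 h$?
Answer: $- \frac{4785}{7} \approx -683.57$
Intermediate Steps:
$s{\left(J,h \right)} = \frac{2 h}{7}$ ($s{\left(J,h \right)} = - \frac{\left(-2\right) h}{7} = \frac{2 h}{7}$)
$V{\left(z,j \right)} = \frac{5}{2} - \frac{j}{2}$ ($V{\left(z,j \right)} = - \frac{j - 5}{2} = - \frac{-5 + j}{2} = \frac{5}{2} - \frac{j}{2}$)
$K = - \frac{957}{2}$ ($K = \left(\left(\frac{5}{2} - 0\right) - 264\right) - 217 = \left(\left(\frac{5}{2} + 0\right) - 264\right) - 217 = \left(\frac{5}{2} - 264\right) - 217 = - \frac{523}{2} - 217 = - \frac{957}{2} \approx -478.5$)
$K s{\left(-6,5 \right)} = - \frac{957 \cdot \frac{2}{7} \cdot 5}{2} = \left(- \frac{957}{2}\right) \frac{10}{7} = - \frac{4785}{7}$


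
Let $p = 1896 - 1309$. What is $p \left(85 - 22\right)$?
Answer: $36981$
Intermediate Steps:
$p = 587$
$p \left(85 - 22\right) = 587 \left(85 - 22\right) = 587 \cdot 63 = 36981$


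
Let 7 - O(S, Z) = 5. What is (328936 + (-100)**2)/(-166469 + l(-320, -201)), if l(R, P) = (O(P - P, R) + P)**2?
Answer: -84734/31717 ≈ -2.6716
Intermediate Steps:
O(S, Z) = 2 (O(S, Z) = 7 - 1*5 = 7 - 5 = 2)
l(R, P) = (2 + P)**2
(328936 + (-100)**2)/(-166469 + l(-320, -201)) = (328936 + (-100)**2)/(-166469 + (2 - 201)**2) = (328936 + 10000)/(-166469 + (-199)**2) = 338936/(-166469 + 39601) = 338936/(-126868) = 338936*(-1/126868) = -84734/31717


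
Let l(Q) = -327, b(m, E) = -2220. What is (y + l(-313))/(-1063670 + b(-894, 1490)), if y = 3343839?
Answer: -1671756/532945 ≈ -3.1368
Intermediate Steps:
(y + l(-313))/(-1063670 + b(-894, 1490)) = (3343839 - 327)/(-1063670 - 2220) = 3343512/(-1065890) = 3343512*(-1/1065890) = -1671756/532945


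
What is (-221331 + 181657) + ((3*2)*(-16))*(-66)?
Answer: -33338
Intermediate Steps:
(-221331 + 181657) + ((3*2)*(-16))*(-66) = -39674 + (6*(-16))*(-66) = -39674 - 96*(-66) = -39674 + 6336 = -33338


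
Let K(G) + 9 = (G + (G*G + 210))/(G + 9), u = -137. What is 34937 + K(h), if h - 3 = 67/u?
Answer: 7550266426/216049 ≈ 34947.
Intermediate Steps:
h = 344/137 (h = 3 + 67/(-137) = 3 + 67*(-1/137) = 3 - 67/137 = 344/137 ≈ 2.5109)
K(G) = -9 + (210 + G + G**2)/(9 + G) (K(G) = -9 + (G + (G*G + 210))/(G + 9) = -9 + (G + (G**2 + 210))/(9 + G) = -9 + (G + (210 + G**2))/(9 + G) = -9 + (210 + G + G**2)/(9 + G))
34937 + K(h) = 34937 + (129 + (344/137)**2 - 8*344/137)/(9 + 344/137) = 34937 + (129 + 118336/18769 - 2752/137)/(1577/137) = 34937 + (137/1577)*(2162513/18769) = 34937 + 2162513/216049 = 7550266426/216049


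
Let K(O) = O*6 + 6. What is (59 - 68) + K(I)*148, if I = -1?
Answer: -9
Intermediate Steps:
K(O) = 6 + 6*O (K(O) = 6*O + 6 = 6 + 6*O)
(59 - 68) + K(I)*148 = (59 - 68) + (6 + 6*(-1))*148 = -9 + (6 - 6)*148 = -9 + 0*148 = -9 + 0 = -9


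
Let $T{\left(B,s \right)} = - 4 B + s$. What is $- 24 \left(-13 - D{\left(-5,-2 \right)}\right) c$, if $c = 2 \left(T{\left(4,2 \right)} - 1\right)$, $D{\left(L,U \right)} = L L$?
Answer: $-27360$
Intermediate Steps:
$T{\left(B,s \right)} = s - 4 B$
$D{\left(L,U \right)} = L^{2}$
$c = -30$ ($c = 2 \left(\left(2 - 16\right) - 1\right) = 2 \left(-14 - 1\right) = 2 \left(-15\right) = -30$)
$- 24 \left(-13 - D{\left(-5,-2 \right)}\right) c = - 24 \left(-13 - \left(-5\right)^{2}\right) \left(-30\right) = - 24 \left(-13 - 25\right) \left(-30\right) = \left(-24\right) \left(-38\right) \left(-30\right) = 912 \left(-30\right) = -27360$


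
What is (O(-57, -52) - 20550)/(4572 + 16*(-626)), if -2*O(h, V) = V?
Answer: 5131/1361 ≈ 3.7700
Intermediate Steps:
O(h, V) = -V/2
(O(-57, -52) - 20550)/(4572 + 16*(-626)) = (-1/2*(-52) - 20550)/(4572 + 16*(-626)) = (26 - 20550)/(4572 - 10016) = -20524/(-5444) = -20524*(-1/5444) = 5131/1361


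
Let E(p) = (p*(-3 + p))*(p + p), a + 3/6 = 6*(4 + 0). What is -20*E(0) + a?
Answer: 47/2 ≈ 23.500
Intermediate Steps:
a = 47/2 (a = -1/2 + 6*(4 + 0) = -1/2 + 6*4 = -1/2 + 24 = 47/2 ≈ 23.500)
E(p) = 2*p**2*(-3 + p) (E(p) = (p*(-3 + p))*(2*p) = 2*p**2*(-3 + p))
-20*E(0) + a = -40*0**2*(-3 + 0) + 47/2 = -40*0*(-3) + 47/2 = -20*0 + 47/2 = 0 + 47/2 = 47/2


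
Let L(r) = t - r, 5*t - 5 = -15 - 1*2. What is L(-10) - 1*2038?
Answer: -10152/5 ≈ -2030.4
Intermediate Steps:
t = -12/5 (t = 1 + (-15 - 1*2)/5 = 1 + (-15 - 2)/5 = 1 + (1/5)*(-17) = 1 - 17/5 = -12/5 ≈ -2.4000)
L(r) = -12/5 - r
L(-10) - 1*2038 = (-12/5 - 1*(-10)) - 1*2038 = (-12/5 + 10) - 2038 = 38/5 - 2038 = -10152/5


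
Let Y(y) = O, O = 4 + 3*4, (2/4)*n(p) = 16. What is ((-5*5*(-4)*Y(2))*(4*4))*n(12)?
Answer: 819200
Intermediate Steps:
n(p) = 32 (n(p) = 2*16 = 32)
O = 16 (O = 4 + 12 = 16)
Y(y) = 16
((-5*5*(-4)*Y(2))*(4*4))*n(12) = ((-5*5*(-4)*16)*(4*4))*32 = (-(-100)*16*16)*32 = (-5*(-320)*16)*32 = (1600*16)*32 = 25600*32 = 819200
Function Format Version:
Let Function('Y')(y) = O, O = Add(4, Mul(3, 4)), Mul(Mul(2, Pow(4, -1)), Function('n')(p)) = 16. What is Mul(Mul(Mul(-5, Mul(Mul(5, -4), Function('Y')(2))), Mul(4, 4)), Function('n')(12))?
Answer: 819200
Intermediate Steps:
Function('n')(p) = 32 (Function('n')(p) = Mul(2, 16) = 32)
O = 16 (O = Add(4, 12) = 16)
Function('Y')(y) = 16
Mul(Mul(Mul(-5, Mul(Mul(5, -4), Function('Y')(2))), Mul(4, 4)), Function('n')(12)) = Mul(Mul(Mul(-5, Mul(Mul(5, -4), 16)), Mul(4, 4)), 32) = Mul(Mul(Mul(-5, Mul(-20, 16)), 16), 32) = Mul(Mul(Mul(-5, -320), 16), 32) = Mul(Mul(1600, 16), 32) = Mul(25600, 32) = 819200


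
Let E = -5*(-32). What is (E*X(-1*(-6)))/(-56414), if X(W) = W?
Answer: -480/28207 ≈ -0.017017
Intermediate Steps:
E = 160
(E*X(-1*(-6)))/(-56414) = (160*(-1*(-6)))/(-56414) = (160*6)*(-1/56414) = 960*(-1/56414) = -480/28207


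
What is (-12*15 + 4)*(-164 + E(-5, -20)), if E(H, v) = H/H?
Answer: 28688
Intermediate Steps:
E(H, v) = 1
(-12*15 + 4)*(-164 + E(-5, -20)) = (-12*15 + 4)*(-164 + 1) = (-180 + 4)*(-163) = -176*(-163) = 28688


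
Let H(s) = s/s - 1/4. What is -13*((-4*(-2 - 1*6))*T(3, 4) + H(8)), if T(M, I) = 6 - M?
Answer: -5031/4 ≈ -1257.8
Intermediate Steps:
H(s) = 3/4 (H(s) = 1 - 1*1/4 = 1 - 1/4 = 3/4)
-13*((-4*(-2 - 1*6))*T(3, 4) + H(8)) = -13*((-4*(-2 - 1*6))*(6 - 1*3) + 3/4) = -13*((-4*(-2 - 6))*(6 - 3) + 3/4) = -13*(-4*(-8)*3 + 3/4) = -13*(32*3 + 3/4) = -13*(96 + 3/4) = -13*387/4 = -5031/4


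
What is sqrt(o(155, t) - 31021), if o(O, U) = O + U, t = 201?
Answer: I*sqrt(30665) ≈ 175.11*I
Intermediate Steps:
sqrt(o(155, t) - 31021) = sqrt((155 + 201) - 31021) = sqrt(356 - 31021) = sqrt(-30665) = I*sqrt(30665)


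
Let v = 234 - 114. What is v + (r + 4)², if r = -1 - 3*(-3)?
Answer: 264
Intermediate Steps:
r = 8 (r = -1 + 9 = 8)
v = 120
v + (r + 4)² = 120 + (8 + 4)² = 120 + 12² = 120 + 144 = 264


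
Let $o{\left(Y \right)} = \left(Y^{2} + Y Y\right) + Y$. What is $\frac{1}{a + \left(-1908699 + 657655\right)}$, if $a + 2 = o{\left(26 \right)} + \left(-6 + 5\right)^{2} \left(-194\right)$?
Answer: $- \frac{1}{1249862} \approx -8.0009 \cdot 10^{-7}$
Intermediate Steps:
$o{\left(Y \right)} = Y + 2 Y^{2}$ ($o{\left(Y \right)} = \left(Y^{2} + Y^{2}\right) + Y = 2 Y^{2} + Y = Y + 2 Y^{2}$)
$a = 1182$ ($a = -2 + \left(26 \left(1 + 2 \cdot 26\right) + \left(-6 + 5\right)^{2} \left(-194\right)\right) = -2 + \left(26 \left(1 + 52\right) + \left(-1\right)^{2} \left(-194\right)\right) = -2 + \left(26 \cdot 53 + 1 \left(-194\right)\right) = -2 + \left(1378 - 194\right) = -2 + 1184 = 1182$)
$\frac{1}{a + \left(-1908699 + 657655\right)} = \frac{1}{1182 + \left(-1908699 + 657655\right)} = \frac{1}{1182 - 1251044} = \frac{1}{-1249862} = - \frac{1}{1249862}$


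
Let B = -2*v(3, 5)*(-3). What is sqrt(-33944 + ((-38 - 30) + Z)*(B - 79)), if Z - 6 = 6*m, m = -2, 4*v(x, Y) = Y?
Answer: I*sqrt(28653) ≈ 169.27*I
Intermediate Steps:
v(x, Y) = Y/4
Z = -6 (Z = 6 + 6*(-2) = 6 - 12 = -6)
B = 15/2 (B = -5/2*(-3) = 15/2 ≈ 7.5000)
sqrt(-33944 + ((-38 - 30) + Z)*(B - 79)) = sqrt(-33944 + ((-38 - 30) - 6)*(15/2 - 79)) = sqrt(-33944 + (-68 - 6)*(-143/2)) = sqrt(-33944 - 74*(-143/2)) = sqrt(-33944 + 5291) = sqrt(-28653) = I*sqrt(28653)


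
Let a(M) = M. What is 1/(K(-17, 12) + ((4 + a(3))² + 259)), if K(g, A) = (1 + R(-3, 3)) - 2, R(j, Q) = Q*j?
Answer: 1/298 ≈ 0.0033557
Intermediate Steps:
K(g, A) = -10 (K(g, A) = (1 + 3*(-3)) - 2 = (1 - 9) - 2 = -8 - 2 = -10)
1/(K(-17, 12) + ((4 + a(3))² + 259)) = 1/(-10 + ((4 + 3)² + 259)) = 1/(-10 + (7² + 259)) = 1/(-10 + (49 + 259)) = 1/(-10 + 308) = 1/298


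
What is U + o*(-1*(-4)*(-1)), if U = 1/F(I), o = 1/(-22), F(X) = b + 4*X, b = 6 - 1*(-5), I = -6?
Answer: 15/143 ≈ 0.10490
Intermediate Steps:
b = 11 (b = 6 + 5 = 11)
F(X) = 11 + 4*X
o = -1/22 (o = 1*(-1/22) = -1/22 ≈ -0.045455)
U = -1/13 (U = 1/(11 + 4*(-6)) = 1/(11 - 24) = 1/(-13) = -1/13 ≈ -0.076923)
U + o*(-1*(-4)*(-1)) = -1/13 - (-1*(-4))*(-1)/22 = -1/13 - 2*(-1)/11 = -1/13 - 1/22*(-4) = -1/13 + 2/11 = 15/143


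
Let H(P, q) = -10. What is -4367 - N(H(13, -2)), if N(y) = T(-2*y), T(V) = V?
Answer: -4387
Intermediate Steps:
N(y) = -2*y
-4367 - N(H(13, -2)) = -4367 - (-2)*(-10) = -4367 - 1*20 = -4367 - 20 = -4387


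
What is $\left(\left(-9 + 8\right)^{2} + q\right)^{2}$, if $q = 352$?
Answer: $124609$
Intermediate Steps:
$\left(\left(-9 + 8\right)^{2} + q\right)^{2} = \left(\left(-9 + 8\right)^{2} + 352\right)^{2} = \left(\left(-1\right)^{2} + 352\right)^{2} = \left(1 + 352\right)^{2} = 353^{2} = 124609$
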